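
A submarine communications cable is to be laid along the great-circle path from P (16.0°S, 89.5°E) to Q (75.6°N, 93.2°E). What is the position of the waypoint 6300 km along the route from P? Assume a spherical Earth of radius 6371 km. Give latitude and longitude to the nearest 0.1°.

From cos δ = sin φ₁ sin φ₂ + cos φ₁ cos φ₂ cos Δλ, the central angle is δ ≈ 1.599 rad (91.6°). The total great-circle distance is δ·R ≈ 1.599 × 6371 ≈ 10189 km, so the target fraction is f = 6300/10189 ≈ 0.618.
Interpolate at f ≈ 0.618 with slerp weights a = sin((1−f)δ)/sin δ ≈ 0.573, b = sin(fδ)/sin δ ≈ 0.836.
p = a·p₁ + b·p₂ ≈ (-0.007, 0.759, 0.651); φ = arcsin(p_z) ≈ 40.65°, λ = atan2(p_y, p_x) ≈ 90.51°.

≈ (40.6°N, 90.5°E)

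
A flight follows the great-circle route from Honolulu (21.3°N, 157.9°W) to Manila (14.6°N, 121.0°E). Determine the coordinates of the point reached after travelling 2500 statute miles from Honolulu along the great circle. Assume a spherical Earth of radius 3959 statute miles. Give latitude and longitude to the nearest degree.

The haversine formula gives a central angle δ ≈ 1.338 rad (76.6°) between the endpoints. The total great-circle distance is δ·R ≈ 1.338 × 3959 ≈ 5296 mi, so the target fraction is f = 2500/5296 ≈ 0.472.
Interpolate at f ≈ 0.472 with slerp weights a = sin((1−f)δ)/sin δ ≈ 0.667, b = sin(fδ)/sin δ ≈ 0.607.
p = a·p₁ + b·p₂ ≈ (-0.878, 0.270, 0.395); φ = arcsin(p_z) ≈ 23.28°, λ = atan2(p_y, p_x) ≈ 162.94°.

≈ 23°N, 163°E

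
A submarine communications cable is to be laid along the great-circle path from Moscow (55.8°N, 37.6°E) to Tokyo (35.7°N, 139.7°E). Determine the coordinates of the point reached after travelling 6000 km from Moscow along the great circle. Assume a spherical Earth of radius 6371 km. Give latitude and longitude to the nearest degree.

Convert each endpoint to a unit vector on the sphere (x = cos φ cos λ, y = cos φ sin λ, z = sin φ).
The central angle between the endpoints is δ = arccos(p₁·p₂) ≈ 1.173 rad (67.2°). The total great-circle distance is δ·R ≈ 1.173 × 6371 ≈ 7476 km, so the target fraction is f = 6000/7476 ≈ 0.803.
Interpolate at f ≈ 0.803 with slerp weights a = sin((1−f)δ)/sin δ ≈ 0.249, b = sin(fδ)/sin δ ≈ 0.877.
p = a·p₁ + b·p₂ ≈ (-0.432, 0.546, 0.718); φ = arcsin(p_z) ≈ 45.86°, λ = atan2(p_y, p_x) ≈ 128.36°.

≈ 46°N, 128°E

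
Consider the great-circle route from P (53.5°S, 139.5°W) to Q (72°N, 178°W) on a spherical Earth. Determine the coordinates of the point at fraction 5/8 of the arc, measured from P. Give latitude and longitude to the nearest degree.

From cos δ = sin φ₁ sin φ₂ + cos φ₁ cos φ₂ cos Δλ, the central angle is δ ≈ 2.240 rad (128.4°).
Interpolate at f = 5/8 with slerp weights a = sin((1−f)δ)/sin δ ≈ 0.950, b = sin(fδ)/sin δ ≈ 1.257.
p = a·p₁ + b·p₂ ≈ (-0.818, -0.380, 0.432); φ = arcsin(p_z) ≈ 25.58°, λ = atan2(p_y, p_x) ≈ -155.05°.

≈ (26°N, 155°W)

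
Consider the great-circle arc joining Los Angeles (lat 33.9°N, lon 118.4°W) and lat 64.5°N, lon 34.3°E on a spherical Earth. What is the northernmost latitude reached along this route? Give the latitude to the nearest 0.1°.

≈ 80.4°N

The great circle lies in the plane with unit normal n̂ = (p₁ × p₂)/|p₁ × p₂|.
Here n̂_z ≈ +0.167; the vertex latitude is φ_max = arccos|n̂_z| ≈ 80.4°.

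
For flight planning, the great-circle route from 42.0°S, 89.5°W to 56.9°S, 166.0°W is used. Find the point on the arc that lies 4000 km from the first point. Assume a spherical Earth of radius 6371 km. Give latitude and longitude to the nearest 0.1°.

From cos δ = sin φ₁ sin φ₂ + cos φ₁ cos φ₂ cos Δλ, the central angle is δ ≈ 0.856 rad (49.1°). The total great-circle distance is δ·R ≈ 0.856 × 6371 ≈ 5455 km, so the target fraction is f = 4000/5455 ≈ 0.733.
Interpolate at f ≈ 0.733 with slerp weights a = sin((1−f)δ)/sin δ ≈ 0.300, b = sin(fδ)/sin δ ≈ 0.778.
p = a·p₁ + b·p₂ ≈ (-0.410, -0.325, -0.852); φ = arcsin(p_z) ≈ -58.43°, λ = atan2(p_y, p_x) ≈ -141.56°.

≈ 58.4°S, 141.6°W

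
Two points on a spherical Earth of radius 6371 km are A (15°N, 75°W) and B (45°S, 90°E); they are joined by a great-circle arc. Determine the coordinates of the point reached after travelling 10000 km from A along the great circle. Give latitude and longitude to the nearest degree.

The haversine formula gives a central angle δ ≈ 2.573 rad (147.4°) between the endpoints. The total great-circle distance is δ·R ≈ 2.573 × 6371 ≈ 16394 km, so the target fraction is f = 10000/16394 ≈ 0.610.
Interpolate at f ≈ 0.610 with slerp weights a = sin((1−f)δ)/sin δ ≈ 1.567, b = sin(fδ)/sin δ ≈ 1.858.
p = a·p₁ + b·p₂ ≈ (0.392, -0.148, -0.908); φ = arcsin(p_z) ≈ -65.24°, λ = atan2(p_y, p_x) ≈ -20.73°.

≈ (65°S, 21°W)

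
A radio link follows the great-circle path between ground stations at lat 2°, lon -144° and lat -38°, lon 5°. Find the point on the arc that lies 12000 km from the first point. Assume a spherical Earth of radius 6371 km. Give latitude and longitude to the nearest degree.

≈ lat -53°, lon -27°

The haversine formula gives a central angle δ ≈ 2.341 rad (134.1°) between the endpoints. The total great-circle distance is δ·R ≈ 2.341 × 6371 ≈ 14917 km, so the target fraction is f = 12000/14917 ≈ 0.804.
Interpolate at f ≈ 0.804 with slerp weights a = sin((1−f)δ)/sin δ ≈ 0.616, b = sin(fδ)/sin δ ≈ 1.326.
p = a·p₁ + b·p₂ ≈ (0.543, -0.271, -0.795); φ = arcsin(p_z) ≈ -52.65°, λ = atan2(p_y, p_x) ≈ -26.51°.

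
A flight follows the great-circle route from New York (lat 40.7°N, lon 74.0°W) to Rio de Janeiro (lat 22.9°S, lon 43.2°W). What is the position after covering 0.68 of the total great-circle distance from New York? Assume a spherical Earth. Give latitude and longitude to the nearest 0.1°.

Write both endpoints as unit vectors p₁, p₂ with components (cos φ cos λ, cos φ sin λ, sin φ).
The central angle between the endpoints is δ = arccos(p₁·p₂) ≈ 1.217 rad (69.7°).
Interpolate at f = 0.68 with slerp weights a = sin((1−f)δ)/sin δ ≈ 0.405, b = sin(fδ)/sin δ ≈ 0.785.
p = a·p₁ + b·p₂ ≈ (0.612, -0.790, -0.041); φ = arcsin(p_z) ≈ -2.38°, λ = atan2(p_y, p_x) ≈ -52.25°.

≈ lat 2.4°S, lon 52.2°W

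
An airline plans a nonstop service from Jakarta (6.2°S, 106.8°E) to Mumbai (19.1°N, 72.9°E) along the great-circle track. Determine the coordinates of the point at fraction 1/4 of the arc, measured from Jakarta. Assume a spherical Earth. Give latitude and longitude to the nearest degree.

≈ (0°N, 99°E)

Convert each endpoint to a unit vector on the sphere (x = cos φ cos λ, y = cos φ sin λ, z = sin φ).
The central angle between the endpoints is δ = arccos(p₁·p₂) ≈ 0.731 rad (41.9°).
Interpolate at f = 1/4 with slerp weights a = sin((1−f)δ)/sin δ ≈ 0.781, b = sin(fδ)/sin δ ≈ 0.272.
p = a·p₁ + b·p₂ ≈ (-0.149, 0.989, 0.005); φ = arcsin(p_z) ≈ 0.27°, λ = atan2(p_y, p_x) ≈ 98.55°.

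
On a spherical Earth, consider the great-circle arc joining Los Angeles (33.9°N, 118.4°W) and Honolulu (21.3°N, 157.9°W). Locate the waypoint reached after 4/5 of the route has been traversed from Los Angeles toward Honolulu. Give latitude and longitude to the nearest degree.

≈ 25°N, 151°W

From cos δ = sin φ₁ sin φ₂ + cos φ₁ cos φ₂ cos Δλ, the central angle is δ ≈ 0.645 rad (36.9°).
Interpolate at f = 4/5 with slerp weights a = sin((1−f)δ)/sin δ ≈ 0.214, b = sin(fδ)/sin δ ≈ 0.821.
p = a·p₁ + b·p₂ ≈ (-0.793, -0.444, 0.417); φ = arcsin(p_z) ≈ 24.67°, λ = atan2(p_y, p_x) ≈ -150.76°.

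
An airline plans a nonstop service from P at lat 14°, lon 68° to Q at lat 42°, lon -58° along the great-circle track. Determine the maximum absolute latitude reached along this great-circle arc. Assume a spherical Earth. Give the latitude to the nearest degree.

≈ 53°

The great circle lies in the plane with unit normal n̂ = (p₁ × p₂)/|p₁ × p₂|.
Here n̂_z ≈ -0.604; the vertex latitude is φ_max = arccos|n̂_z| ≈ 52.8°.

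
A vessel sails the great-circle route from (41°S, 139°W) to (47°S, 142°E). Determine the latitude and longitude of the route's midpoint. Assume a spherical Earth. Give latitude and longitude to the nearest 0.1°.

From cos δ = sin φ₁ sin φ₂ + cos φ₁ cos φ₂ cos Δλ, the central angle is δ ≈ 0.954 rad (54.7°).
Interpolate at f = 1/2 with slerp weights a = sin((1−f)δ)/sin δ ≈ 0.563, b = sin(fδ)/sin δ ≈ 0.563.
p = a·p₁ + b·p₂ ≈ (-0.623, -0.042, -0.781); φ = arcsin(p_z) ≈ -51.35°, λ = atan2(p_y, p_x) ≈ -176.11°.

≈ (51.3°S, 176.1°W)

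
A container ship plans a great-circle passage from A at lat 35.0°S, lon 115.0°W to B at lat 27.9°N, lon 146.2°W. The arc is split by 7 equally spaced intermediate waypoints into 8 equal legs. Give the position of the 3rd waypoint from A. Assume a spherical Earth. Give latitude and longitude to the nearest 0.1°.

≈ lat 11.6°S, lon 127.7°W

Write both endpoints as unit vectors p₁, p₂ with components (cos φ cos λ, cos φ sin λ, sin φ).
The central angle between the endpoints is δ = arccos(p₁·p₂) ≈ 1.212 rad (69.5°).
Interpolate at f = 3/8 with slerp weights a = sin((1−f)δ)/sin δ ≈ 0.734, b = sin(fδ)/sin δ ≈ 0.469.
p = a·p₁ + b·p₂ ≈ (-0.598, -0.775, -0.202); φ = arcsin(p_z) ≈ -11.63°, λ = atan2(p_y, p_x) ≈ -127.66°.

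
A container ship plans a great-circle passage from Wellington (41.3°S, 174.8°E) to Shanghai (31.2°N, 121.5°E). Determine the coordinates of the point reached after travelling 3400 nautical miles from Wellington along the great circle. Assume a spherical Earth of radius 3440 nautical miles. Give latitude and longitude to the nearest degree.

≈ 5°N, 140°E

Write both endpoints as unit vectors p₁, p₂ with components (cos φ cos λ, cos φ sin λ, sin φ).
The central angle between the endpoints is δ = arccos(p₁·p₂) ≈ 1.529 rad (87.6°). The total great-circle distance is δ·R ≈ 1.529 × 3440 ≈ 5259 nmi, so the target fraction is f = 3400/5259 ≈ 0.647.
Interpolate at f ≈ 0.647 with slerp weights a = sin((1−f)δ)/sin δ ≈ 0.515, b = sin(fδ)/sin δ ≈ 0.836.
p = a·p₁ + b·p₂ ≈ (-0.759, 0.645, 0.093); φ = arcsin(p_z) ≈ 5.35°, λ = atan2(p_y, p_x) ≈ 139.65°.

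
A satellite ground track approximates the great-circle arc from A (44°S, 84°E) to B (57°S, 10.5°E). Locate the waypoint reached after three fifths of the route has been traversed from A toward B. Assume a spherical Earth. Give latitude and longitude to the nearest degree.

From cos δ = sin φ₁ sin φ₂ + cos φ₁ cos φ₂ cos Δλ, the central angle is δ ≈ 0.804 rad (46.1°).
Interpolate at f = 3/5 with slerp weights a = sin((1−f)δ)/sin δ ≈ 0.439, b = sin(fδ)/sin δ ≈ 0.644.
p = a·p₁ + b·p₂ ≈ (0.378, 0.378, -0.845); φ = arcsin(p_z) ≈ -57.69°, λ = atan2(p_y, p_x) ≈ 45.00°.

≈ (58°S, 45°E)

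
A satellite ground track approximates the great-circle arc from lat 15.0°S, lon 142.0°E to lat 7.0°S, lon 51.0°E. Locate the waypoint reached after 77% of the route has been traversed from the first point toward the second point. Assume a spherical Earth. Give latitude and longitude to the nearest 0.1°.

Convert each endpoint to a unit vector on the sphere (x = cos φ cos λ, y = cos φ sin λ, z = sin φ).
The central angle between the endpoints is δ = arccos(p₁·p₂) ≈ 1.556 rad (89.2°).
Interpolate at f = 0.77 with slerp weights a = sin((1−f)δ)/sin δ ≈ 0.350, b = sin(fδ)/sin δ ≈ 0.931.
p = a·p₁ + b·p₂ ≈ (0.315, 0.927, -0.204); φ = arcsin(p_z) ≈ -11.78°, λ = atan2(p_y, p_x) ≈ 71.22°.

≈ lat 11.8°S, lon 71.2°E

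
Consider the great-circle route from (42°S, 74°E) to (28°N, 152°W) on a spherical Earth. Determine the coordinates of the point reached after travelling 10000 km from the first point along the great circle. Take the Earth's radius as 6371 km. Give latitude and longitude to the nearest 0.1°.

The haversine formula gives a central angle δ ≈ 2.450 rad (140.3°) between the endpoints. The total great-circle distance is δ·R ≈ 2.450 × 6371 ≈ 15606 km, so the target fraction is f = 10000/15606 ≈ 0.641.
Interpolate at f ≈ 0.641 with slerp weights a = sin((1−f)δ)/sin δ ≈ 1.208, b = sin(fδ)/sin δ ≈ 1.567.
p = a·p₁ + b·p₂ ≈ (-0.974, 0.213, -0.072); φ = arcsin(p_z) ≈ -4.15°, λ = atan2(p_y, p_x) ≈ 167.66°.

≈ (4.2°S, 167.7°E)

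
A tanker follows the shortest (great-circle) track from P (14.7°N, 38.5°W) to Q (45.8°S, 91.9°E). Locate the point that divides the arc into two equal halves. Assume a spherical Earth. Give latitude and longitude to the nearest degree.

The haversine formula gives a central angle δ ≈ 2.238 rad (128.2°) between the endpoints.
Interpolate at f = 1/2 with slerp weights a = sin((1−f)δ)/sin δ ≈ 1.146, b = sin(fδ)/sin δ ≈ 1.146.
p = a·p₁ + b·p₂ ≈ (0.841, 0.108, -0.531); φ = arcsin(p_z) ≈ -32.04°, λ = atan2(p_y, p_x) ≈ 7.35°.

≈ (32°S, 7°E)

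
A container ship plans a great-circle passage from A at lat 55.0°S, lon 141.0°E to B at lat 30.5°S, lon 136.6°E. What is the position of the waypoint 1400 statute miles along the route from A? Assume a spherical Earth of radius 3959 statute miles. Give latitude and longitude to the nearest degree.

The haversine formula gives a central angle δ ≈ 0.431 rad (24.7°) between the endpoints. The total great-circle distance is δ·R ≈ 0.431 × 3959 ≈ 1707 mi, so the target fraction is f = 1400/1707 ≈ 0.820.
Interpolate at f ≈ 0.820 with slerp weights a = sin((1−f)δ)/sin δ ≈ 0.185, b = sin(fδ)/sin δ ≈ 0.829.
p = a·p₁ + b·p₂ ≈ (-0.601, 0.557, -0.572); φ = arcsin(p_z) ≈ -34.91°, λ = atan2(p_y, p_x) ≈ 137.17°.

≈ lat 35°S, lon 137°E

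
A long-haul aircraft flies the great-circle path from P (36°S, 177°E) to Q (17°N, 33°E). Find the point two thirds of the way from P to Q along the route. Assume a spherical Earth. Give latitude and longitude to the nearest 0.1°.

≈ (13.7°S, 69.9°E)

From cos δ = sin φ₁ sin φ₂ + cos φ₁ cos φ₂ cos Δλ, the central angle is δ ≈ 2.494 rad (142.9°).
Interpolate at f = 2/3 with slerp weights a = sin((1−f)δ)/sin δ ≈ 1.225, b = sin(fδ)/sin δ ≈ 1.651.
p = a·p₁ + b·p₂ ≈ (0.334, 0.912, -0.237); φ = arcsin(p_z) ≈ -13.74°, λ = atan2(p_y, p_x) ≈ 69.86°.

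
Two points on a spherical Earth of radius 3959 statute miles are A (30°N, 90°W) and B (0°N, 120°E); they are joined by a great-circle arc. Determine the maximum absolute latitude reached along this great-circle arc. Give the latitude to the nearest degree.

≈ 49°N

The great circle lies in the plane with unit normal n̂ = (p₁ × p₂)/|p₁ × p₂|.
Here n̂_z ≈ -0.655; the vertex latitude is φ_max = arccos|n̂_z| ≈ 49.1°.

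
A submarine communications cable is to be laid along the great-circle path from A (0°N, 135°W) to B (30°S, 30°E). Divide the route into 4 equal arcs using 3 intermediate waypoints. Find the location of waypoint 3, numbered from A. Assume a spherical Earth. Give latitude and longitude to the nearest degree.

≈ (59°S, 3°W)

Convert each endpoint to a unit vector on the sphere (x = cos φ cos λ, y = cos φ sin λ, z = sin φ).
The central angle between the endpoints is δ = arccos(p₁·p₂) ≈ 2.562 rad (146.8°).
Interpolate at f = 3/4 with slerp weights a = sin((1−f)δ)/sin δ ≈ 1.091, b = sin(fδ)/sin δ ≈ 1.714.
p = a·p₁ + b·p₂ ≈ (0.514, -0.029, -0.857); φ = arcsin(p_z) ≈ -58.99°, λ = atan2(p_y, p_x) ≈ -3.21°.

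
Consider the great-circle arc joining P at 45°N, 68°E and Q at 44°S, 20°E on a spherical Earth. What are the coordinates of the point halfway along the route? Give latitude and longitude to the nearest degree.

Write both endpoints as unit vectors p₁, p₂ with components (cos φ cos λ, cos φ sin λ, sin φ).
The central angle between the endpoints is δ = arccos(p₁·p₂) ≈ 1.722 rad (98.7°).
Interpolate at f = 1/2 with slerp weights a = sin((1−f)δ)/sin δ ≈ 0.767, b = sin(fδ)/sin δ ≈ 0.767.
p = a·p₁ + b·p₂ ≈ (0.722, 0.692, 0.010); φ = arcsin(p_z) ≈ 0.55°, λ = atan2(p_y, p_x) ≈ 43.78°.

≈ 1°N, 44°E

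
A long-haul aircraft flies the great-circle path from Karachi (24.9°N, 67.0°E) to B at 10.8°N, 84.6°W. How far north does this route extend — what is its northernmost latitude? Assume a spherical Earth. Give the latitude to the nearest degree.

≈ 53°N

The great circle lies in the plane with unit normal n̂ = (p₁ × p₂)/|p₁ × p₂|.
Here n̂_z ≈ -0.597; the vertex latitude is φ_max = arccos|n̂_z| ≈ 53.3°.
Check via Clairaut: cos φ_max = |cos φ₁| · sin C = cos(24.9°)·sin(41.2°) ≈ 0.597, again giving ≈ 53.3°.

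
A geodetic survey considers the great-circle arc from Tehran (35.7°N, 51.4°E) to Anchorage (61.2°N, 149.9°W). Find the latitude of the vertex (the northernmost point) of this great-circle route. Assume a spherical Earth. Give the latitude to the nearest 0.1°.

The great circle lies in the plane with unit normal n̂ = (p₁ × p₂)/|p₁ × p₂|.
Here n̂_z ≈ +0.144; the vertex latitude is φ_max = arccos|n̂_z| ≈ 81.7°.

≈ 81.7°N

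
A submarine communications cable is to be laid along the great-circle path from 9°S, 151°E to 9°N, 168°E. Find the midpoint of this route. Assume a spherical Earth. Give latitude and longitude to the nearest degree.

Convert each endpoint to a unit vector on the sphere (x = cos φ cos λ, y = cos φ sin λ, z = sin φ).
The central angle between the endpoints is δ = arccos(p₁·p₂) ≈ 0.431 rad (24.7°).
Interpolate at f = 1/2 with slerp weights a = sin((1−f)δ)/sin δ ≈ 0.512, b = sin(fδ)/sin δ ≈ 0.512.
p = a·p₁ + b·p₂ ≈ (-0.937, 0.350, 0.000); φ = arcsin(p_z) ≈ 0.00°, λ = atan2(p_y, p_x) ≈ 159.50°.

≈ 0°N, 160°E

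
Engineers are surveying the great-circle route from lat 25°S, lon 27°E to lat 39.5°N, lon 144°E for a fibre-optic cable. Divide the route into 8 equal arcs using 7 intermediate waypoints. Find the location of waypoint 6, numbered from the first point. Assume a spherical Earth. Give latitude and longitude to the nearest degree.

≈ lat 31°N, lon 107°E

Write both endpoints as unit vectors p₁, p₂ with components (cos φ cos λ, cos φ sin λ, sin φ).
The central angle between the endpoints is δ = arccos(p₁·p₂) ≈ 2.197 rad (125.9°).
Interpolate at f = 6/8 with slerp weights a = sin((1−f)δ)/sin δ ≈ 0.645, b = sin(fδ)/sin δ ≈ 1.231.
p = a·p₁ + b·p₂ ≈ (-0.248, 0.823, 0.510); φ = arcsin(p_z) ≈ 30.70°, λ = atan2(p_y, p_x) ≈ 106.75°.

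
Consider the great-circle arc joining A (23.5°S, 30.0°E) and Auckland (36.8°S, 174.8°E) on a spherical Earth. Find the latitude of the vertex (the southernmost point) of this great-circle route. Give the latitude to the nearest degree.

≈ 63°S

The great circle lies in the plane with unit normal n̂ = (p₁ × p₂)/|p₁ × p₂|.
Here n̂_z ≈ +0.454; the vertex latitude is φ_max = arccos|n̂_z| ≈ 63.0°.
Check via Clairaut: cos φ_max = |cos φ₁| · sin C = cos(23.5°)·sin(150.3°) ≈ 0.454, again giving ≈ 63.0°.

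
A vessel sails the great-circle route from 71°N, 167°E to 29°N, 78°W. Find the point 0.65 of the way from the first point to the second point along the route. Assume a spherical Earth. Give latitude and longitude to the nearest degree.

≈ 52°N, 90°W

The haversine formula gives a central angle δ ≈ 1.226 rad (70.2°) between the endpoints.
Interpolate at f = 0.65 with slerp weights a = sin((1−f)δ)/sin δ ≈ 0.442, b = sin(fδ)/sin δ ≈ 0.760.
p = a·p₁ + b·p₂ ≈ (-0.002, -0.618, 0.786); φ = arcsin(p_z) ≈ 51.85°, λ = atan2(p_y, p_x) ≈ -90.19°.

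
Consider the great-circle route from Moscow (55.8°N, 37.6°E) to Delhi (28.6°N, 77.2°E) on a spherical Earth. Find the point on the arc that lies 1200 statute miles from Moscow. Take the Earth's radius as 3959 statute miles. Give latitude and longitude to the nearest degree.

Convert each endpoint to a unit vector on the sphere (x = cos φ cos λ, y = cos φ sin λ, z = sin φ).
The central angle between the endpoints is δ = arccos(p₁·p₂) ≈ 0.682 rad (39.1°). The total great-circle distance is δ·R ≈ 0.682 × 3959 ≈ 2701 mi, so the target fraction is f = 1200/2701 ≈ 0.444.
Interpolate at f ≈ 0.444 with slerp weights a = sin((1−f)δ)/sin δ ≈ 0.587, b = sin(fδ)/sin δ ≈ 0.473.
p = a·p₁ + b·p₂ ≈ (0.353, 0.607, 0.712); φ = arcsin(p_z) ≈ 45.41°, λ = atan2(p_y, p_x) ≈ 59.77°.

≈ (45°N, 60°E)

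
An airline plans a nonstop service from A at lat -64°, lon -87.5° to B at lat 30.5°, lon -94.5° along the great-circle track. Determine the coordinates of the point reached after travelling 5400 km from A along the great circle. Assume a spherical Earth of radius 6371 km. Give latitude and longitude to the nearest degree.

Write both endpoints as unit vectors p₁, p₂ with components (cos φ cos λ, cos φ sin λ, sin φ).
The central angle between the endpoints is δ = arccos(p₁·p₂) ≈ 1.652 rad (94.7°). The total great-circle distance is δ·R ≈ 1.652 × 6371 ≈ 10526 km, so the target fraction is f = 5400/10526 ≈ 0.513.
Interpolate at f ≈ 0.513 with slerp weights a = sin((1−f)δ)/sin δ ≈ 0.723, b = sin(fδ)/sin δ ≈ 0.752.
p = a·p₁ + b·p₂ ≈ (-0.037, -0.963, -0.268); φ = arcsin(p_z) ≈ -15.55°, λ = atan2(p_y, p_x) ≈ -92.20°.

≈ lat -16°, lon -92°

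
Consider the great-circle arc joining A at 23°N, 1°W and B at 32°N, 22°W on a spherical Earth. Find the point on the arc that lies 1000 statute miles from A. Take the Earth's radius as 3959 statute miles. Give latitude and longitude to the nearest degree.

From cos δ = sin φ₁ sin φ₂ + cos φ₁ cos φ₂ cos Δλ, the central angle is δ ≈ 0.360 rad (20.6°). The total great-circle distance is δ·R ≈ 0.360 × 3959 ≈ 1426 mi, so the target fraction is f = 1000/1426 ≈ 0.701.
Interpolate at f ≈ 0.701 with slerp weights a = sin((1−f)δ)/sin δ ≈ 0.305, b = sin(fδ)/sin δ ≈ 0.709.
p = a·p₁ + b·p₂ ≈ (0.838, -0.230, 0.495); φ = arcsin(p_z) ≈ 29.66°, λ = atan2(p_y, p_x) ≈ -15.36°.

≈ 30°N, 15°W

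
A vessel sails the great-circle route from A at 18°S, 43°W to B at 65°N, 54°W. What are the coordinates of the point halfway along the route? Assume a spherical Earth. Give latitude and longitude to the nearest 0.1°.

The haversine formula gives a central angle δ ≈ 1.456 rad (83.4°) between the endpoints.
Interpolate at f = 1/2 with slerp weights a = sin((1−f)δ)/sin δ ≈ 0.670, b = sin(fδ)/sin δ ≈ 0.670.
p = a·p₁ + b·p₂ ≈ (0.632, -0.663, 0.400); φ = arcsin(p_z) ≈ 23.58°, λ = atan2(p_y, p_x) ≈ -46.38°.

≈ 23.6°N, 46.4°W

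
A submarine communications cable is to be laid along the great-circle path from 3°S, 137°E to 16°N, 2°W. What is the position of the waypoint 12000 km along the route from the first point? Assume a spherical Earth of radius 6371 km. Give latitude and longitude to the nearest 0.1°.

≈ 20.5°N, 29.0°E

Write both endpoints as unit vectors p₁, p₂ with components (cos φ cos λ, cos φ sin λ, sin φ).
The central angle between the endpoints is δ = arccos(p₁·p₂) ≈ 2.402 rad (137.6°). The total great-circle distance is δ·R ≈ 2.402 × 6371 ≈ 15305 km, so the target fraction is f = 12000/15305 ≈ 0.784.
Interpolate at f ≈ 0.784 with slerp weights a = sin((1−f)δ)/sin δ ≈ 0.736, b = sin(fδ)/sin δ ≈ 1.412.
p = a·p₁ + b·p₂ ≈ (0.819, 0.454, 0.351); φ = arcsin(p_z) ≈ 20.53°, λ = atan2(p_y, p_x) ≈ 28.98°.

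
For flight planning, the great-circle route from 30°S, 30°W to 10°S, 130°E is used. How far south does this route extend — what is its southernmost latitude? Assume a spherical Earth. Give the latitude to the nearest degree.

≈ 65°S

The great circle lies in the plane with unit normal n̂ = (p₁ × p₂)/|p₁ × p₂|.
Here n̂_z ≈ +0.417; the vertex latitude is φ_max = arccos|n̂_z| ≈ 65.4°.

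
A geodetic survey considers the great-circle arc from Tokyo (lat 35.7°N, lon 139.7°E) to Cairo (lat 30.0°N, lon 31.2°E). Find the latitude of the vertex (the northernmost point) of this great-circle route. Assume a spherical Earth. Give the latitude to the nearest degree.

The great circle lies in the plane with unit normal n̂ = (p₁ × p₂)/|p₁ × p₂|.
Here n̂_z ≈ -0.669; the vertex latitude is φ_max = arccos|n̂_z| ≈ 48.0°.

≈ 48°N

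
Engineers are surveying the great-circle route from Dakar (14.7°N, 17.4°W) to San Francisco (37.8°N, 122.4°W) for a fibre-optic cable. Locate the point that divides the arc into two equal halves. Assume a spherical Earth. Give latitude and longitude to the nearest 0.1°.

≈ (38.8°N, 62.4°W)

The haversine formula gives a central angle δ ≈ 1.613 rad (92.4°) between the endpoints.
Interpolate at f = 1/2 with slerp weights a = sin((1−f)δ)/sin δ ≈ 0.723, b = sin(fδ)/sin δ ≈ 0.723.
p = a·p₁ + b·p₂ ≈ (0.361, -0.691, 0.626); φ = arcsin(p_z) ≈ 38.77°, λ = atan2(p_y, p_x) ≈ -62.42°.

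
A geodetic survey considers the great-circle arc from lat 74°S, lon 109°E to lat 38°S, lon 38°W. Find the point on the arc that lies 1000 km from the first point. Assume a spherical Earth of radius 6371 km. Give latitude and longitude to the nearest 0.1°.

Write both endpoints as unit vectors p₁, p₂ with components (cos φ cos λ, cos φ sin λ, sin φ).
The central angle between the endpoints is δ = arccos(p₁·p₂) ≈ 1.149 rad (65.8°). The total great-circle distance is δ·R ≈ 1.149 × 6371 ≈ 7319 km, so the target fraction is f = 1000/7319 ≈ 0.137.
Interpolate at f ≈ 0.137 with slerp weights a = sin((1−f)δ)/sin δ ≈ 0.918, b = sin(fδ)/sin δ ≈ 0.171.
p = a·p₁ + b·p₂ ≈ (0.024, 0.156, -0.987); φ = arcsin(p_z) ≈ -80.92°, λ = atan2(p_y, p_x) ≈ 81.23°.

≈ lat 80.9°S, lon 81.2°E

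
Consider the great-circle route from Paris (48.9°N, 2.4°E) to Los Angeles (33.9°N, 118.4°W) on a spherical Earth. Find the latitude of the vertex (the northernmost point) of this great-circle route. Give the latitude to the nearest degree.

The great circle lies in the plane with unit normal n̂ = (p₁ × p₂)/|p₁ × p₂|.
Here n̂_z ≈ -0.473; the vertex latitude is φ_max = arccos|n̂_z| ≈ 61.7°.
Check via Clairaut: cos φ_max = |cos φ₁| · sin C = cos(48.9°)·sin(46.1°) ≈ 0.473, again giving ≈ 61.7°.

≈ 62°N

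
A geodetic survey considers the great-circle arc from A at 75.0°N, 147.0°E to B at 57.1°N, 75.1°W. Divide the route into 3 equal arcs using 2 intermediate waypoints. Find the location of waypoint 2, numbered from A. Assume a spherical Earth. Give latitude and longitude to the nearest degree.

≈ 71°N, 87°W

Write both endpoints as unit vectors p₁, p₂ with components (cos φ cos λ, cos φ sin λ, sin φ).
The central angle between the endpoints is δ = arccos(p₁·p₂) ≈ 0.786 rad (45.0°).
Interpolate at f = 2/3 with slerp weights a = sin((1−f)δ)/sin δ ≈ 0.366, b = sin(fδ)/sin δ ≈ 0.707.
p = a·p₁ + b·p₂ ≈ (0.019, -0.320, 0.947); φ = arcsin(p_z) ≈ 71.33°, λ = atan2(p_y, p_x) ≈ -86.54°.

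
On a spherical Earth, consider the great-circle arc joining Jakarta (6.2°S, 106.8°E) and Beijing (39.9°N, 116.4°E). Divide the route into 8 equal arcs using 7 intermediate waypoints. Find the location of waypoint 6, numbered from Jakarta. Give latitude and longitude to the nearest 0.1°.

Write both endpoints as unit vectors p₁, p₂ with components (cos φ cos λ, cos φ sin λ, sin φ).
The central angle between the endpoints is δ = arccos(p₁·p₂) ≈ 0.819 rad (46.9°).
Interpolate at f = 6/8 with slerp weights a = sin((1−f)δ)/sin δ ≈ 0.278, b = sin(fδ)/sin δ ≈ 0.789.
p = a·p₁ + b·p₂ ≈ (-0.349, 0.807, 0.476); φ = arcsin(p_z) ≈ 28.43°, λ = atan2(p_y, p_x) ≈ 113.39°.

≈ (28.4°N, 113.4°E)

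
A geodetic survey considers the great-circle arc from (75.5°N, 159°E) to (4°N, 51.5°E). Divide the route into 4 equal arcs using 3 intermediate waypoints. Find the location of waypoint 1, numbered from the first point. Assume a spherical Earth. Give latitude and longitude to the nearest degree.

≈ (67°N, 87°E)

The haversine formula gives a central angle δ ≈ 1.578 rad (90.4°) between the endpoints.
Interpolate at f = 1/4 with slerp weights a = sin((1−f)δ)/sin δ ≈ 0.926, b = sin(fδ)/sin δ ≈ 0.384.
p = a·p₁ + b·p₂ ≈ (0.022, 0.383, 0.923); φ = arcsin(p_z) ≈ 67.43°, λ = atan2(p_y, p_x) ≈ 86.67°.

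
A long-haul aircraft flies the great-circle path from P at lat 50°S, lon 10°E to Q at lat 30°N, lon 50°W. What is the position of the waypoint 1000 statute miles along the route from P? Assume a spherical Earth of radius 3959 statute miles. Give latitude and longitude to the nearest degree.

Write both endpoints as unit vectors p₁, p₂ with components (cos φ cos λ, cos φ sin λ, sin φ).
The central angle between the endpoints is δ = arccos(p₁·p₂) ≈ 1.676 rad (96.0°). The total great-circle distance is δ·R ≈ 1.676 × 3959 ≈ 6634 mi, so the target fraction is f = 1000/6634 ≈ 0.151.
Interpolate at f ≈ 0.151 with slerp weights a = sin((1−f)δ)/sin δ ≈ 0.995, b = sin(fδ)/sin δ ≈ 0.251.
p = a·p₁ + b·p₂ ≈ (0.769, -0.056, -0.636); φ = arcsin(p_z) ≈ -39.51°, λ = atan2(p_y, p_x) ≈ -4.14°.

≈ lat 40°S, lon 4°W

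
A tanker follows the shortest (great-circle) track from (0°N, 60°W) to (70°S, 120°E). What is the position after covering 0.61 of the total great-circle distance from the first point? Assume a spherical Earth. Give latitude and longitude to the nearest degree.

Write both endpoints as unit vectors p₁, p₂ with components (cos φ cos λ, cos φ sin λ, sin φ).
The central angle between the endpoints is δ = arccos(p₁·p₂) ≈ 1.920 rad (110.0°).
Interpolate at f = 0.61 with slerp weights a = sin((1−f)δ)/sin δ ≈ 0.724, b = sin(fδ)/sin δ ≈ 0.980.
p = a·p₁ + b·p₂ ≈ (0.195, -0.337, -0.921); φ = arcsin(p_z) ≈ -67.10°, λ = atan2(p_y, p_x) ≈ -60.00°.

≈ (67°S, 60°W)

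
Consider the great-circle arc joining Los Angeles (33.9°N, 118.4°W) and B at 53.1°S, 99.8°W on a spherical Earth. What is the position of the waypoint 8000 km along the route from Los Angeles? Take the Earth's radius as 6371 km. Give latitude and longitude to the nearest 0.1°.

≈ 37.0°S, 105.2°W

Write both endpoints as unit vectors p₁, p₂ with components (cos φ cos λ, cos φ sin λ, sin φ).
The central angle between the endpoints is δ = arccos(p₁·p₂) ≈ 1.544 rad (88.5°). The total great-circle distance is δ·R ≈ 1.544 × 6371 ≈ 9840 km, so the target fraction is f = 8000/9840 ≈ 0.813.
Interpolate at f ≈ 0.813 with slerp weights a = sin((1−f)δ)/sin δ ≈ 0.285, b = sin(fδ)/sin δ ≈ 0.951.
p = a·p₁ + b·p₂ ≈ (-0.210, -0.771, -0.602); φ = arcsin(p_z) ≈ -36.99°, λ = atan2(p_y, p_x) ≈ -105.22°.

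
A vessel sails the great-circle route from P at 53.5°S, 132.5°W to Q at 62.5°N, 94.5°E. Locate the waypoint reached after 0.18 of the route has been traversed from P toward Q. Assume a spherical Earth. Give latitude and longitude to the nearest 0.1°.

≈ 32.5°S, 157.9°W

Convert each endpoint to a unit vector on the sphere (x = cos φ cos λ, y = cos φ sin λ, z = sin φ).
The central angle between the endpoints is δ = arccos(p₁·p₂) ≈ 2.691 rad (154.2°).
Interpolate at f = 0.18 with slerp weights a = sin((1−f)δ)/sin δ ≈ 1.848, b = sin(fδ)/sin δ ≈ 1.070.
p = a·p₁ + b·p₂ ≈ (-0.782, -0.318, -0.537); φ = arcsin(p_z) ≈ -32.46°, λ = atan2(p_y, p_x) ≈ -157.86°.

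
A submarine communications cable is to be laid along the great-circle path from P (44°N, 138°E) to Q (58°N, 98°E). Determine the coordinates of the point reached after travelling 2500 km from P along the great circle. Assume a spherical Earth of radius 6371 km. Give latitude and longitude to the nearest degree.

≈ (56°N, 108°E)

From cos δ = sin φ₁ sin φ₂ + cos φ₁ cos φ₂ cos Δλ, the central angle is δ ≈ 0.493 rad (28.2°). The total great-circle distance is δ·R ≈ 0.493 × 6371 ≈ 3138 km, so the target fraction is f = 2500/3138 ≈ 0.797.
Interpolate at f ≈ 0.797 with slerp weights a = sin((1−f)δ)/sin δ ≈ 0.211, b = sin(fδ)/sin δ ≈ 0.809.
p = a·p₁ + b·p₂ ≈ (-0.173, 0.526, 0.833); φ = arcsin(p_z) ≈ 56.37°, λ = atan2(p_y, p_x) ≈ 108.17°.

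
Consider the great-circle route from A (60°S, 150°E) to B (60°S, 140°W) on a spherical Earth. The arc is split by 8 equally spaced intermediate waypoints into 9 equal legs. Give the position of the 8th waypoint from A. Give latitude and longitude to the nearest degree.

≈ (62°S, 147°W)

Convert each endpoint to a unit vector on the sphere (x = cos φ cos λ, y = cos φ sin λ, z = sin φ).
The central angle between the endpoints is δ = arccos(p₁·p₂) ≈ 0.582 rad (33.3°).
Interpolate at f = 8/9 with slerp weights a = sin((1−f)δ)/sin δ ≈ 0.118, b = sin(fδ)/sin δ ≈ 0.900.
p = a·p₁ + b·p₂ ≈ (-0.396, -0.260, -0.881); φ = arcsin(p_z) ≈ -61.76°, λ = atan2(p_y, p_x) ≈ -146.70°.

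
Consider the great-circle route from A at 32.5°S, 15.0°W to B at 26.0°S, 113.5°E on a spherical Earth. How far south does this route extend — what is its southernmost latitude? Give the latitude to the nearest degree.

The great circle lies in the plane with unit normal n̂ = (p₁ × p₂)/|p₁ × p₂|.
Here n̂_z ≈ +0.611; the vertex latitude is φ_max = arccos|n̂_z| ≈ 52.4°.

≈ 52°S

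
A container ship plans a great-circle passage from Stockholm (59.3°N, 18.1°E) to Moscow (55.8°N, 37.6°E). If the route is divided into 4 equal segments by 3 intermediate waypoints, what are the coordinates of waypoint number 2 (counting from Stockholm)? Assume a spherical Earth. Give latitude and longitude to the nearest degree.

Write both endpoints as unit vectors p₁, p₂ with components (cos φ cos λ, cos φ sin λ, sin φ).
The central angle between the endpoints is δ = arccos(p₁·p₂) ≈ 0.192 rad (11.0°).
Interpolate at f = 2/4 with slerp weights a = sin((1−f)δ)/sin δ ≈ 0.502, b = sin(fδ)/sin δ ≈ 0.502.
p = a·p₁ + b·p₂ ≈ (0.467, 0.252, 0.847); φ = arcsin(p_z) ≈ 57.93°, λ = atan2(p_y, p_x) ≈ 28.32°.

≈ 58°N, 28°E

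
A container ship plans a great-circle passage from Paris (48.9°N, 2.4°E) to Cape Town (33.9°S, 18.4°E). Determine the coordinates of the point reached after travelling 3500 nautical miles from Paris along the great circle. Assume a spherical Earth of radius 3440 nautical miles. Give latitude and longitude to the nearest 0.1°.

≈ 8.5°S, 13.8°E

The haversine formula gives a central angle δ ≈ 1.466 rad (84.0°) between the endpoints. The total great-circle distance is δ·R ≈ 1.466 × 3440 ≈ 5044 nmi, so the target fraction is f = 3500/5044 ≈ 0.694.
Interpolate at f ≈ 0.694 with slerp weights a = sin((1−f)δ)/sin δ ≈ 0.436, b = sin(fδ)/sin δ ≈ 0.855.
p = a·p₁ + b·p₂ ≈ (0.960, 0.236, -0.148); φ = arcsin(p_z) ≈ -8.53°, λ = atan2(p_y, p_x) ≈ 13.81°.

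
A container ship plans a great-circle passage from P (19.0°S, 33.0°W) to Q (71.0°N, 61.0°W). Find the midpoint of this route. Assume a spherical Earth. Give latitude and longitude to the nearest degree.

≈ (27°N, 40°W)

Convert each endpoint to a unit vector on the sphere (x = cos φ cos λ, y = cos φ sin λ, z = sin φ).
The central angle between the endpoints is δ = arccos(p₁·p₂) ≈ 1.607 rad (92.1°).
Interpolate at f = 1/2 with slerp weights a = sin((1−f)δ)/sin δ ≈ 0.720, b = sin(fδ)/sin δ ≈ 0.720.
p = a·p₁ + b·p₂ ≈ (0.685, -0.576, 0.446); φ = arcsin(p_z) ≈ 26.52°, λ = atan2(p_y, p_x) ≈ -40.07°.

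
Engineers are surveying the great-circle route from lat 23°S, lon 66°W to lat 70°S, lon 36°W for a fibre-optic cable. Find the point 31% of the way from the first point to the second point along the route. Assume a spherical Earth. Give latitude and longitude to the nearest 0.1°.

≈ lat 38.1°S, lon 61.6°W

Convert each endpoint to a unit vector on the sphere (x = cos φ cos λ, y = cos φ sin λ, z = sin φ).
The central angle between the endpoints is δ = arccos(p₁·p₂) ≈ 0.877 rad (50.2°).
Interpolate at f = 0.31 with slerp weights a = sin((1−f)δ)/sin δ ≈ 0.740, b = sin(fδ)/sin δ ≈ 0.349.
p = a·p₁ + b·p₂ ≈ (0.374, -0.692, -0.617); φ = arcsin(p_z) ≈ -38.12°, λ = atan2(p_y, p_x) ≈ -61.65°.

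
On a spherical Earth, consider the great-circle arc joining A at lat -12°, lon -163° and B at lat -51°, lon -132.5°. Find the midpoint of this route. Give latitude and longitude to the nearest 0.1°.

≈ lat -32.4°, lon -151.1°

From cos δ = sin φ₁ sin φ₂ + cos φ₁ cos φ₂ cos Δλ, the central angle is δ ≈ 0.807 rad (46.2°).
Interpolate at f = 1/2 with slerp weights a = sin((1−f)δ)/sin δ ≈ 0.544, b = sin(fδ)/sin δ ≈ 0.544.
p = a·p₁ + b·p₂ ≈ (-0.740, -0.408, -0.535); φ = arcsin(p_z) ≈ -32.38°, λ = atan2(p_y, p_x) ≈ -151.14°.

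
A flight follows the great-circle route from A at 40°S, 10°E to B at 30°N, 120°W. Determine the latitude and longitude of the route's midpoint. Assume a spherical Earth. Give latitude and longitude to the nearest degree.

≈ 12°S, 62°W

Write both endpoints as unit vectors p₁, p₂ with components (cos φ cos λ, cos φ sin λ, sin φ).
The central angle between the endpoints is δ = arccos(p₁·p₂) ≈ 2.416 rad (138.4°).
Interpolate at f = 1/2 with slerp weights a = sin((1−f)δ)/sin δ ≈ 1.408, b = sin(fδ)/sin δ ≈ 1.408.
p = a·p₁ + b·p₂ ≈ (0.453, -0.869, -0.201); φ = arcsin(p_z) ≈ -11.60°, λ = atan2(p_y, p_x) ≈ -62.48°.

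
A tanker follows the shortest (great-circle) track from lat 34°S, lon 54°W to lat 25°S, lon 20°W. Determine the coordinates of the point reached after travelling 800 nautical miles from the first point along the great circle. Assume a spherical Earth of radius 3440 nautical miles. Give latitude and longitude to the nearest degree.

Convert each endpoint to a unit vector on the sphere (x = cos φ cos λ, y = cos φ sin λ, z = sin φ).
The central angle between the endpoints is δ = arccos(p₁·p₂) ≈ 0.537 rad (30.8°). The total great-circle distance is δ·R ≈ 0.537 × 3440 ≈ 1847 nmi, so the target fraction is f = 800/1847 ≈ 0.433.
Interpolate at f ≈ 0.433 with slerp weights a = sin((1−f)δ)/sin δ ≈ 0.586, b = sin(fδ)/sin δ ≈ 0.450.
p = a·p₁ + b·p₂ ≈ (0.669, -0.533, -0.518); φ = arcsin(p_z) ≈ -31.20°, λ = atan2(p_y, p_x) ≈ -38.52°.

≈ lat 31°S, lon 39°W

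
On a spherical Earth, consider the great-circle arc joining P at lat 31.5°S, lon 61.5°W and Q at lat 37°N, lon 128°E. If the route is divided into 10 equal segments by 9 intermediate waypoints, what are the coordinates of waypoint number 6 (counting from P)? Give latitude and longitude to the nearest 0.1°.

Write both endpoints as unit vectors p₁, p₂ with components (cos φ cos λ, cos φ sin λ, sin φ).
The central angle between the endpoints is δ = arccos(p₁·p₂) ≈ 2.974 rad (170.4°).
Interpolate at f = 6/10 with slerp weights a = sin((1−f)δ)/sin δ ≈ 5.578, b = sin(fδ)/sin δ ≈ 5.873.
p = a·p₁ + b·p₂ ≈ (-0.618, -0.484, 0.619); φ = arcsin(p_z) ≈ 38.28°, λ = atan2(p_y, p_x) ≈ -141.92°.

≈ lat 38.3°N, lon 141.9°W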